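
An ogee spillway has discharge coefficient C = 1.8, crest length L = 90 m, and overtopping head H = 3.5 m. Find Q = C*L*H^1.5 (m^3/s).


Q = 1.8 * 90 * 3.5^1.5 = 1060.7599 m^3/s


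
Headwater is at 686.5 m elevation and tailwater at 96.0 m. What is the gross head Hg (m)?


Hg = 686.5 - 96.0 = 590.5000 m


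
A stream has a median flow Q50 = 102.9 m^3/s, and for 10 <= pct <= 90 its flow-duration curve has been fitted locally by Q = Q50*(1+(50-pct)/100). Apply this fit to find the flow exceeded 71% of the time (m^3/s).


Q = 102.9 * (1 + (50 - 71)/100) = 81.2910 m^3/s


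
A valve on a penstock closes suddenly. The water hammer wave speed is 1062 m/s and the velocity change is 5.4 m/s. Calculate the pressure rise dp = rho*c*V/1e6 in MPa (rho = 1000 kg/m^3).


dp = 1000 * 1062 * 5.4 / 1e6 = 5.7348 MPa


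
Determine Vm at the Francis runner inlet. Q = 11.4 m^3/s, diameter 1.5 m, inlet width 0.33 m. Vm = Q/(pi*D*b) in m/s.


Vm = 11.4 / (pi * 1.5 * 0.33) = 7.3308 m/s


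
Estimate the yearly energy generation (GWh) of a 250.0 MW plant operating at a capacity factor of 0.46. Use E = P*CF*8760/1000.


E = 250.0 * 0.46 * 8760 / 1000 = 1007.4000 GWh


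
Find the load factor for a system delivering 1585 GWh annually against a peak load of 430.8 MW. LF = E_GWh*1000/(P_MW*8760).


LF = 1585 * 1000 / (430.8 * 8760) = 0.4200


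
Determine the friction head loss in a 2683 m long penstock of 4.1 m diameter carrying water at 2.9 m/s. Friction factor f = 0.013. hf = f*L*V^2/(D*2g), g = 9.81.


hf = 0.013 * 2683 * 2.9^2 / (4.1 * 2 * 9.81) = 3.6465 m


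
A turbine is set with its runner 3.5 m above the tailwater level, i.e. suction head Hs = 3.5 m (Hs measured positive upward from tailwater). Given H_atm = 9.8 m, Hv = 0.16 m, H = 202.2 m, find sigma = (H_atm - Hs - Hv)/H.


sigma = (9.8 - 3.5 - 0.16) / 202.2 = 0.0304


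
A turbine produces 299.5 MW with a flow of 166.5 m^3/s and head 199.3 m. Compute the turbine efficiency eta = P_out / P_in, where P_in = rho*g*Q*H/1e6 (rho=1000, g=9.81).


P_in = 1000 * 9.81 * 166.5 * 199.3 / 1e6 = 325.5296 MW
eta = 299.5 / 325.5296 = 0.9200


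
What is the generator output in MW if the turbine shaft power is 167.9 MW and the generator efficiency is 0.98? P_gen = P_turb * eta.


P_gen = 167.9 * 0.98 = 164.5420 MW


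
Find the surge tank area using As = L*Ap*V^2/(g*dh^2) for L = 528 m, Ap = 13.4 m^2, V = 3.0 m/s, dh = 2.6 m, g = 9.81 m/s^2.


As = 528 * 13.4 * 3.0^2 / (9.81 * 2.6^2) = 960.2085 m^2


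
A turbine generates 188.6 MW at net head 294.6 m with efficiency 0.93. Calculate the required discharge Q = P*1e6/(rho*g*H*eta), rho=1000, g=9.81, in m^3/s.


Q = 188.6 * 1e6 / (1000 * 9.81 * 294.6 * 0.93) = 70.1709 m^3/s


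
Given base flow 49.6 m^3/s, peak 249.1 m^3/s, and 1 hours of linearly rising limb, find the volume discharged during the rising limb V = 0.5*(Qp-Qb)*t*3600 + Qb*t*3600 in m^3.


V = 0.5*(249.1 - 49.6)*1*3600 + 49.6*1*3600 = 537660.0000 m^3


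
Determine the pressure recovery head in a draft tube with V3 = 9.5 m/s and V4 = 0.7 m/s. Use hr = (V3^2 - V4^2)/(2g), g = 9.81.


hr = (9.5^2 - 0.7^2) / (2*9.81) = 4.5749 m


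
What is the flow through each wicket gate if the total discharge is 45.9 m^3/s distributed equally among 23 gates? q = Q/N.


q = 45.9 / 23 = 1.9957 m^3/s


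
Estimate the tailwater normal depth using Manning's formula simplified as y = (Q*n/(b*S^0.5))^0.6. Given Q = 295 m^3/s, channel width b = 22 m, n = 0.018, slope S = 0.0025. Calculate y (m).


y = (295 * 0.018 / (22 * 0.0025^0.5))^0.6 = 2.5717 m


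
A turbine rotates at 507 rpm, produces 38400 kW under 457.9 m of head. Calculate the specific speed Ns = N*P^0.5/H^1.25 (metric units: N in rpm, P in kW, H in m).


Ns = 507 * 38400^0.5 / 457.9^1.25 = 46.9040


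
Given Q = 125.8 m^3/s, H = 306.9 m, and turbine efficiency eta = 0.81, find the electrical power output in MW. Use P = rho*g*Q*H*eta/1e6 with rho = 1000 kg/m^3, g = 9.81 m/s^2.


P = 1000 * 9.81 * 125.8 * 306.9 * 0.81 / 1e6 = 306.7832 MW


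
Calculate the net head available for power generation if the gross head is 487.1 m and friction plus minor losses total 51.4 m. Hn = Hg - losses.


Hn = 487.1 - 51.4 = 435.7000 m


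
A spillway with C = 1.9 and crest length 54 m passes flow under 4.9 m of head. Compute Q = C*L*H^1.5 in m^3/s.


Q = 1.9 * 54 * 4.9^1.5 = 1112.8624 m^3/s


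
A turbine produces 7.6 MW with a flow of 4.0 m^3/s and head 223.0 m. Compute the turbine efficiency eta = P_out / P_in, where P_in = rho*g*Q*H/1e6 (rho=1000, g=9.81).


P_in = 1000 * 9.81 * 4.0 * 223.0 / 1e6 = 8.7505 MW
eta = 7.6 / 8.7505 = 0.8685


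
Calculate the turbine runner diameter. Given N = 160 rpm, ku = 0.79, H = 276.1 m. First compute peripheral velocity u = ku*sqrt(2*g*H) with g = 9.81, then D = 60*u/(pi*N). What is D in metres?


u = 0.79 * sqrt(2*9.81*276.1) = 58.1447 m/s
D = 60 * 58.1447 / (pi * 160) = 6.9405 m


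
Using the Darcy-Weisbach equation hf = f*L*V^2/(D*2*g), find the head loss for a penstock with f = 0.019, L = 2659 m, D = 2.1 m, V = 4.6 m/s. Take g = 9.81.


hf = 0.019 * 2659 * 4.6^2 / (2.1 * 2 * 9.81) = 25.9459 m


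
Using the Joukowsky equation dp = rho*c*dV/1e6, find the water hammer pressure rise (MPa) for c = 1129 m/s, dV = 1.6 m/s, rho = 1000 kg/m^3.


dp = 1000 * 1129 * 1.6 / 1e6 = 1.8064 MPa


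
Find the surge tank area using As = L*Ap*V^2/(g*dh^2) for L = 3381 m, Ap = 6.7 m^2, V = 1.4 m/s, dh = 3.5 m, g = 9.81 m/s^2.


As = 3381 * 6.7 * 1.4^2 / (9.81 * 3.5^2) = 369.4630 m^2


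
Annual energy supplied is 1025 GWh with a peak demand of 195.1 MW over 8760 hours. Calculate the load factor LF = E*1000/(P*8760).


LF = 1025 * 1000 / (195.1 * 8760) = 0.5997


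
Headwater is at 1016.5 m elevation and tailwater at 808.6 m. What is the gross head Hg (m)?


Hg = 1016.5 - 808.6 = 207.9000 m


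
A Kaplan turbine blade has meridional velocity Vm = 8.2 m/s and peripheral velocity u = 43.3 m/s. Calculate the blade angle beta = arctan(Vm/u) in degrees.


beta = arctan(8.2 / 43.3) = 10.7235 degrees


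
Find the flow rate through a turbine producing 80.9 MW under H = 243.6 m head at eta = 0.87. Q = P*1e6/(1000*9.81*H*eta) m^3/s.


Q = 80.9 * 1e6 / (1000 * 9.81 * 243.6 * 0.87) = 38.9119 m^3/s


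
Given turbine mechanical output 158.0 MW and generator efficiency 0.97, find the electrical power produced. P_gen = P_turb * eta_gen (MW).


P_gen = 158.0 * 0.97 = 153.2600 MW


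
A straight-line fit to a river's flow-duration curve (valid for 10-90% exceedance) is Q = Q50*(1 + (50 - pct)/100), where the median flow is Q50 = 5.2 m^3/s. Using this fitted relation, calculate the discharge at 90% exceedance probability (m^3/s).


Q = 5.2 * (1 + (50 - 90)/100) = 3.1200 m^3/s


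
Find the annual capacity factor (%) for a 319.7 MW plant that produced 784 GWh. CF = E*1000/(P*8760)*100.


CF = 784 * 1000 / (319.7 * 8760) * 100 = 27.9943 %


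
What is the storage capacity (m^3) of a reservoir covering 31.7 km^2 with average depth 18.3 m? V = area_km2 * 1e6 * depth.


V = 31.7 * 1e6 * 18.3 = 5.8011e+08 m^3


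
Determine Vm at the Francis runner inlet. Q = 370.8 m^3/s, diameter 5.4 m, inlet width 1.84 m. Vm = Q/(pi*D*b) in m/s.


Vm = 370.8 / (pi * 5.4 * 1.84) = 11.8790 m/s


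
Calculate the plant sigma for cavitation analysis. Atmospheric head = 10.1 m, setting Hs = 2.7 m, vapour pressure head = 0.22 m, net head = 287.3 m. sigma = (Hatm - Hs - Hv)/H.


sigma = (10.1 - 2.7 - 0.22) / 287.3 = 0.0250


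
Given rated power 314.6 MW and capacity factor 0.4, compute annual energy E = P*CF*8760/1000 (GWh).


E = 314.6 * 0.4 * 8760 / 1000 = 1102.3584 GWh


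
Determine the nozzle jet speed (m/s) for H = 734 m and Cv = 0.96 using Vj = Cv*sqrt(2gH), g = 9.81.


Vj = 0.96 * sqrt(2*9.81*734) = 115.2043 m/s


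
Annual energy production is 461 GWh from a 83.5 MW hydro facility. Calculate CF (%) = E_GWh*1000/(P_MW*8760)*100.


CF = 461 * 1000 / (83.5 * 8760) * 100 = 63.0246 %


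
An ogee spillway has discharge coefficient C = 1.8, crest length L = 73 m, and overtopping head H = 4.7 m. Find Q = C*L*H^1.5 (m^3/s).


Q = 1.8 * 73 * 4.7^1.5 = 1338.8815 m^3/s


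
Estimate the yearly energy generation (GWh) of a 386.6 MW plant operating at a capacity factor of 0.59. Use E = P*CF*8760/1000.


E = 386.6 * 0.59 * 8760 / 1000 = 1998.1034 GWh


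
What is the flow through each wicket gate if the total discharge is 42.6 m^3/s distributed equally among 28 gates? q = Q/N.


q = 42.6 / 28 = 1.5214 m^3/s


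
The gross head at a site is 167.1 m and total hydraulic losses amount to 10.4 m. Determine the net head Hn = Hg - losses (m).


Hn = 167.1 - 10.4 = 156.7000 m


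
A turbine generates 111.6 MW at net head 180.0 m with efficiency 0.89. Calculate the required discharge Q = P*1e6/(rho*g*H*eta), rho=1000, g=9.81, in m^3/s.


Q = 111.6 * 1e6 / (1000 * 9.81 * 180.0 * 0.89) = 71.0122 m^3/s


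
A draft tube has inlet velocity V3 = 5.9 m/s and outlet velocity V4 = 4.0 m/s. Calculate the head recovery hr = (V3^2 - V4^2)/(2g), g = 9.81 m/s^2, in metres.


hr = (5.9^2 - 4.0^2) / (2*9.81) = 0.9587 m


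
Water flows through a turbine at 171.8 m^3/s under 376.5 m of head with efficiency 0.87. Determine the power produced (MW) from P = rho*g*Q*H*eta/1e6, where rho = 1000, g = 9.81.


P = 1000 * 9.81 * 171.8 * 376.5 * 0.87 / 1e6 = 552.0474 MW


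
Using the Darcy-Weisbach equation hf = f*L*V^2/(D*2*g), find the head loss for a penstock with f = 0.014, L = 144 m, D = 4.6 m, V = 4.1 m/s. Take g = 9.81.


hf = 0.014 * 144 * 4.1^2 / (4.6 * 2 * 9.81) = 0.3755 m


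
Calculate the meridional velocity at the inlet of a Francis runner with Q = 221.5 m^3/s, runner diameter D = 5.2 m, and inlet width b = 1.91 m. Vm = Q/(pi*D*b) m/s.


Vm = 221.5 / (pi * 5.2 * 1.91) = 7.0988 m/s


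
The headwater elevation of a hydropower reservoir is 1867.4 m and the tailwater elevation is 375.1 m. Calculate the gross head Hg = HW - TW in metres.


Hg = 1867.4 - 375.1 = 1492.3000 m


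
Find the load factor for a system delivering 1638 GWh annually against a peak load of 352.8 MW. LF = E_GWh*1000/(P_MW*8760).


LF = 1638 * 1000 / (352.8 * 8760) = 0.5300


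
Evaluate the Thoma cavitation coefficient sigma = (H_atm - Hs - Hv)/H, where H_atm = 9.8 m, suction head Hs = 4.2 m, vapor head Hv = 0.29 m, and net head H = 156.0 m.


sigma = (9.8 - 4.2 - 0.29) / 156.0 = 0.0340


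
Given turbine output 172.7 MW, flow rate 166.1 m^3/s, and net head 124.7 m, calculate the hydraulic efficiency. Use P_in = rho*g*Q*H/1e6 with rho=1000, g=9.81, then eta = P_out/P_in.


P_in = 1000 * 9.81 * 166.1 * 124.7 / 1e6 = 203.1913 MW
eta = 172.7 / 203.1913 = 0.8499


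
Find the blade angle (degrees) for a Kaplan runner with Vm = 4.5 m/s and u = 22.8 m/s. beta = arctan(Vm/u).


beta = arctan(4.5 / 22.8) = 11.1649 degrees


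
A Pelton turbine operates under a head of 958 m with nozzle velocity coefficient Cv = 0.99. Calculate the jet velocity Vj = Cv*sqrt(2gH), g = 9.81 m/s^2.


Vj = 0.99 * sqrt(2*9.81*958) = 135.7274 m/s


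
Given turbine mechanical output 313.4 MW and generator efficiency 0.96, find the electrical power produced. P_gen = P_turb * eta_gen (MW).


P_gen = 313.4 * 0.96 = 300.8640 MW


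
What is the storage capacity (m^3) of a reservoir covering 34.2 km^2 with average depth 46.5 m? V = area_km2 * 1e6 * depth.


V = 34.2 * 1e6 * 46.5 = 1.5903e+09 m^3


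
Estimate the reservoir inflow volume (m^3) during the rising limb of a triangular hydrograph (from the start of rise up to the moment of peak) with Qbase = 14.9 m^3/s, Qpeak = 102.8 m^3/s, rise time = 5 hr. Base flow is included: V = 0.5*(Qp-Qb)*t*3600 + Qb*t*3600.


V = 0.5*(102.8 - 14.9)*5*3600 + 14.9*5*3600 = 1.0593e+06 m^3


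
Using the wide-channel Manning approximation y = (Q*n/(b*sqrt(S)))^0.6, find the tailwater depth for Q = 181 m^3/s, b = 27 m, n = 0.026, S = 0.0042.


y = (181 * 0.026 / (27 * 0.0042^0.5))^0.6 = 1.8105 m


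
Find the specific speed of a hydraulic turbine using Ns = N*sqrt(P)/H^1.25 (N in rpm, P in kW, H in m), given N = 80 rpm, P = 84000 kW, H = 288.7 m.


Ns = 80 * 84000^0.5 / 288.7^1.25 = 19.4837


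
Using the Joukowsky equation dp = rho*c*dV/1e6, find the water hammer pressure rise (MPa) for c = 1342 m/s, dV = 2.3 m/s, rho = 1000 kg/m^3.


dp = 1000 * 1342 * 2.3 / 1e6 = 3.0866 MPa


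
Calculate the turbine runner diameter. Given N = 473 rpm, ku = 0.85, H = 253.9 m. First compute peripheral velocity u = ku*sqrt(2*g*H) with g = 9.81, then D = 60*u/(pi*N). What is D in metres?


u = 0.85 * sqrt(2*9.81*253.9) = 59.9929 m/s
D = 60 * 59.9929 / (pi * 473) = 2.4224 m


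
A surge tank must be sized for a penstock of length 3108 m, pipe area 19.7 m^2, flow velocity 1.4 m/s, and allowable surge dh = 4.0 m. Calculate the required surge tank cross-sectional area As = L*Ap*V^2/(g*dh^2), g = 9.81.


As = 3108 * 19.7 * 1.4^2 / (9.81 * 4.0^2) = 764.5648 m^2


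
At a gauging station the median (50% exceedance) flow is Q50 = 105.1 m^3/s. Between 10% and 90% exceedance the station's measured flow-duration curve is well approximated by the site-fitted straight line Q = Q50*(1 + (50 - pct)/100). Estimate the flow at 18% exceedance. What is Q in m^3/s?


Q = 105.1 * (1 + (50 - 18)/100) = 138.7320 m^3/s


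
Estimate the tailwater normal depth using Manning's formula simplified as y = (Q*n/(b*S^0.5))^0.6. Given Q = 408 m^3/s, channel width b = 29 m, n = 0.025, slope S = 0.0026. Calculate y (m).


y = (408 * 0.025 / (29 * 0.0026^0.5))^0.6 = 3.1859 m


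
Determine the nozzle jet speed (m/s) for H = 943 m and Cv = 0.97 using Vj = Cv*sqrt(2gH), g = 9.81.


Vj = 0.97 * sqrt(2*9.81*943) = 131.9402 m/s


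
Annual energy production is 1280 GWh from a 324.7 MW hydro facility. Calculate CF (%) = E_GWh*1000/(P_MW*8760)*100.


CF = 1280 * 1000 / (324.7 * 8760) * 100 = 45.0011 %


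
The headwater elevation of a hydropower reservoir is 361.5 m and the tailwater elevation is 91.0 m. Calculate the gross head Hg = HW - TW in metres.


Hg = 361.5 - 91.0 = 270.5000 m


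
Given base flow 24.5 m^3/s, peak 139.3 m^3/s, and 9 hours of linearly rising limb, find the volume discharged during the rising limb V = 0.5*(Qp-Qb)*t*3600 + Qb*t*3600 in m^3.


V = 0.5*(139.3 - 24.5)*9*3600 + 24.5*9*3600 = 2.6536e+06 m^3


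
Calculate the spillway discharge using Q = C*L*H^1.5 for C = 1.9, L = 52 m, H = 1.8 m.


Q = 1.9 * 52 * 1.8^1.5 = 238.5974 m^3/s


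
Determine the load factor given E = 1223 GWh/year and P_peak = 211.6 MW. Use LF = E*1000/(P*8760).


LF = 1223 * 1000 / (211.6 * 8760) = 0.6598


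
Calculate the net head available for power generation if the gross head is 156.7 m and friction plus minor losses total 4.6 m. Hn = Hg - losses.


Hn = 156.7 - 4.6 = 152.1000 m


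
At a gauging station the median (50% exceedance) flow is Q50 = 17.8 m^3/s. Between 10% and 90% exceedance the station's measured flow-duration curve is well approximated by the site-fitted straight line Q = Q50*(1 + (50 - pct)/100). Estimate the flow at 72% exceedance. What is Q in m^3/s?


Q = 17.8 * (1 + (50 - 72)/100) = 13.8840 m^3/s


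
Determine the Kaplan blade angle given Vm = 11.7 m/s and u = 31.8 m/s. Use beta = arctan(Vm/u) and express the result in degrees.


beta = arctan(11.7 / 31.8) = 20.1998 degrees


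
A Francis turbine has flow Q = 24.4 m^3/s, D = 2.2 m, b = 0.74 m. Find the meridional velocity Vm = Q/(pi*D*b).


Vm = 24.4 / (pi * 2.2 * 0.74) = 4.7707 m/s


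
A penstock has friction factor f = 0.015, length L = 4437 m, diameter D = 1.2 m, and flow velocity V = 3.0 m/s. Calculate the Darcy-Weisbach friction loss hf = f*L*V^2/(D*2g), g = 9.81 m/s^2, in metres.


hf = 0.015 * 4437 * 3.0^2 / (1.2 * 2 * 9.81) = 25.4415 m


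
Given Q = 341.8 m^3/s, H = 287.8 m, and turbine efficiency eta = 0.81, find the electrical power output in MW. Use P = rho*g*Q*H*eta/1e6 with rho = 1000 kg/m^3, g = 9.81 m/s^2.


P = 1000 * 9.81 * 341.8 * 287.8 * 0.81 / 1e6 = 781.6582 MW


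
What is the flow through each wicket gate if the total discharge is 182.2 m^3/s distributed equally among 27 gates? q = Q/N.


q = 182.2 / 27 = 6.7481 m^3/s


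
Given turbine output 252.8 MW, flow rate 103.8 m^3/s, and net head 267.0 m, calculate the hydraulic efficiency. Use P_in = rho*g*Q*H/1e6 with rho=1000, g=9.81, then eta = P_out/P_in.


P_in = 1000 * 9.81 * 103.8 * 267.0 / 1e6 = 271.8802 MW
eta = 252.8 / 271.8802 = 0.9298


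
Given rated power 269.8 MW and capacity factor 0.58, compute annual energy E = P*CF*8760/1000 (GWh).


E = 269.8 * 0.58 * 8760 / 1000 = 1370.7998 GWh


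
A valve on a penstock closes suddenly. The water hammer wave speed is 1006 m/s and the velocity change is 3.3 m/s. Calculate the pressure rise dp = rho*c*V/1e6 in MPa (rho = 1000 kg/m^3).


dp = 1000 * 1006 * 3.3 / 1e6 = 3.3198 MPa


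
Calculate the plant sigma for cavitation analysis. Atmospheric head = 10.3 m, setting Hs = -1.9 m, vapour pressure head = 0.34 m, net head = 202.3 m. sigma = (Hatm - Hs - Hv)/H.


sigma = (10.3 - (-1.9) - 0.34) / 202.3 = 0.0586


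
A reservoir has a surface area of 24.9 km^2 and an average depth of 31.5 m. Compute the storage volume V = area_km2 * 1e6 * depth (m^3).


V = 24.9 * 1e6 * 31.5 = 7.8435e+08 m^3


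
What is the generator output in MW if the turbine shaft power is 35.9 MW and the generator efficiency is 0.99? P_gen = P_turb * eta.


P_gen = 35.9 * 0.99 = 35.5410 MW


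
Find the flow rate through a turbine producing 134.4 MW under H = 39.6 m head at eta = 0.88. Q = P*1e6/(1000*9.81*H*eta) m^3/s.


Q = 134.4 * 1e6 / (1000 * 9.81 * 39.6 * 0.88) = 393.1447 m^3/s


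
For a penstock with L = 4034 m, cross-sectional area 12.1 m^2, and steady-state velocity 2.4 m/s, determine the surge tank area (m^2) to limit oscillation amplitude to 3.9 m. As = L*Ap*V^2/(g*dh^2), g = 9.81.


As = 4034 * 12.1 * 2.4^2 / (9.81 * 3.9^2) = 1884.2804 m^2


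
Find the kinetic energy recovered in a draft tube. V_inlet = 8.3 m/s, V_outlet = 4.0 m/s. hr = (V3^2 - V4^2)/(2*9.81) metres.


hr = (8.3^2 - 4.0^2) / (2*9.81) = 2.6957 m


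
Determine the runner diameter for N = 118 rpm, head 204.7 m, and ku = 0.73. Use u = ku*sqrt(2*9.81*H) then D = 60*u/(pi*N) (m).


u = 0.73 * sqrt(2*9.81*204.7) = 46.2627 m/s
D = 60 * 46.2627 / (pi * 118) = 7.4877 m


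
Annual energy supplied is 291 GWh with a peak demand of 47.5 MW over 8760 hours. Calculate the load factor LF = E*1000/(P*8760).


LF = 291 * 1000 / (47.5 * 8760) = 0.6994


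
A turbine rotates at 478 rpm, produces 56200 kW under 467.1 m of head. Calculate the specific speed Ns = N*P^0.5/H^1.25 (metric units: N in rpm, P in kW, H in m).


Ns = 478 * 56200^0.5 / 467.1^1.25 = 52.1836


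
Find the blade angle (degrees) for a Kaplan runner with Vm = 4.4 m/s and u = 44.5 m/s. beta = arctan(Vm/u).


beta = arctan(4.4 / 44.5) = 5.6468 degrees


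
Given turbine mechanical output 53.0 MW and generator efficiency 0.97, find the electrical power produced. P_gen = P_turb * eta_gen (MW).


P_gen = 53.0 * 0.97 = 51.4100 MW


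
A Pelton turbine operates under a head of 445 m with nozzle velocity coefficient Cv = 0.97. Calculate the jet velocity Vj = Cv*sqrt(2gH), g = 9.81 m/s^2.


Vj = 0.97 * sqrt(2*9.81*445) = 90.6361 m/s


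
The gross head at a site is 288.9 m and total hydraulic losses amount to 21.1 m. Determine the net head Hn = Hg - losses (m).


Hn = 288.9 - 21.1 = 267.8000 m


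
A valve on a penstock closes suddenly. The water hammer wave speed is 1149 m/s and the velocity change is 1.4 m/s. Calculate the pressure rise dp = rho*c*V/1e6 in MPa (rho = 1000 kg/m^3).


dp = 1000 * 1149 * 1.4 / 1e6 = 1.6086 MPa


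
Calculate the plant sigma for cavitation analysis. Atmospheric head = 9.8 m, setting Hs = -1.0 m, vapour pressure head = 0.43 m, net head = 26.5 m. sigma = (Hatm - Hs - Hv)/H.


sigma = (9.8 - (-1.0) - 0.43) / 26.5 = 0.3913


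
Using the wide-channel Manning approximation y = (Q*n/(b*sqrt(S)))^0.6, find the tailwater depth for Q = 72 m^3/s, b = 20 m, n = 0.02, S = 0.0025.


y = (72 * 0.02 / (20 * 0.0025^0.5))^0.6 = 1.2446 m


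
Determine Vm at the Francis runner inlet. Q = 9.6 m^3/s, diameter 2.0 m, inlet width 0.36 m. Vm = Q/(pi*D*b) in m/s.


Vm = 9.6 / (pi * 2.0 * 0.36) = 4.2441 m/s


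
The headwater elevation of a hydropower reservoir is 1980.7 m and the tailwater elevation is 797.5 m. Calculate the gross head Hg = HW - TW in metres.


Hg = 1980.7 - 797.5 = 1183.2000 m


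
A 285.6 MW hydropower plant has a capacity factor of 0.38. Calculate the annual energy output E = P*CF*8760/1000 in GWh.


E = 285.6 * 0.38 * 8760 / 1000 = 950.7053 GWh


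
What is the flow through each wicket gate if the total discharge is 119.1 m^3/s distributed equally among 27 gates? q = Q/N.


q = 119.1 / 27 = 4.4111 m^3/s


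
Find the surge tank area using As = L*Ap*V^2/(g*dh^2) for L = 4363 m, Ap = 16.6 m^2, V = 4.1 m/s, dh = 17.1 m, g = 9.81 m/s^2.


As = 4363 * 16.6 * 4.1^2 / (9.81 * 17.1^2) = 424.4239 m^2


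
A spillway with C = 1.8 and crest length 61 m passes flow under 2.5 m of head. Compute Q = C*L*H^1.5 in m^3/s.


Q = 1.8 * 61 * 2.5^1.5 = 434.0226 m^3/s


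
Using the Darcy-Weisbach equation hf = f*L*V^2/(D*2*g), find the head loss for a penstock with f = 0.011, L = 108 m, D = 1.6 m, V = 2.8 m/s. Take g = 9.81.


hf = 0.011 * 108 * 2.8^2 / (1.6 * 2 * 9.81) = 0.2967 m


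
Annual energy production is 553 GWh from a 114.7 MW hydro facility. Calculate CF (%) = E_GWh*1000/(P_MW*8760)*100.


CF = 553 * 1000 / (114.7 * 8760) * 100 = 55.0374 %


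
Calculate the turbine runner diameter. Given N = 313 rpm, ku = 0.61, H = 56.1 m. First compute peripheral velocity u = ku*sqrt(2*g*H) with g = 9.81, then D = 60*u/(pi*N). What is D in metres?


u = 0.61 * sqrt(2*9.81*56.1) = 20.2377 m/s
D = 60 * 20.2377 / (pi * 313) = 1.2349 m


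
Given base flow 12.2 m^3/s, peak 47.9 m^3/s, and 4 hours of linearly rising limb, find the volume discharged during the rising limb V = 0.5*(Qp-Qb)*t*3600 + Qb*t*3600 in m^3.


V = 0.5*(47.9 - 12.2)*4*3600 + 12.2*4*3600 = 432720.0000 m^3


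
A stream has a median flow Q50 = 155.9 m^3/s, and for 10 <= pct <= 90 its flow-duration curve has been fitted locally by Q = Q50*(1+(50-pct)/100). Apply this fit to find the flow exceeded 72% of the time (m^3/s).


Q = 155.9 * (1 + (50 - 72)/100) = 121.6020 m^3/s


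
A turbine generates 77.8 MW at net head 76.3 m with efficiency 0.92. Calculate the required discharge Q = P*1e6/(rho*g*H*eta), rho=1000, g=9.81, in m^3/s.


Q = 77.8 * 1e6 / (1000 * 9.81 * 76.3 * 0.92) = 112.9791 m^3/s


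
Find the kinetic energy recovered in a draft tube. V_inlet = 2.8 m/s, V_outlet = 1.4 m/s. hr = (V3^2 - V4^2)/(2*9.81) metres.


hr = (2.8^2 - 1.4^2) / (2*9.81) = 0.2997 m


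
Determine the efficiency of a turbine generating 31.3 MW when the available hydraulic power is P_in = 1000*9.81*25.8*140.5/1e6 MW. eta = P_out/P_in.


P_in = 1000 * 9.81 * 25.8 * 140.5 / 1e6 = 35.5603 MW
eta = 31.3 / 35.5603 = 0.8802


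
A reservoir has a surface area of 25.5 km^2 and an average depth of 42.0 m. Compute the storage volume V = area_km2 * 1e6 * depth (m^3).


V = 25.5 * 1e6 * 42.0 = 1.0710e+09 m^3


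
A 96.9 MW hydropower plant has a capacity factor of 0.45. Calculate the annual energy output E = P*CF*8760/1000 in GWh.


E = 96.9 * 0.45 * 8760 / 1000 = 381.9798 GWh


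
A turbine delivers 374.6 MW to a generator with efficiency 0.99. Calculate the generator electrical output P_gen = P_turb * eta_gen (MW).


P_gen = 374.6 * 0.99 = 370.8540 MW


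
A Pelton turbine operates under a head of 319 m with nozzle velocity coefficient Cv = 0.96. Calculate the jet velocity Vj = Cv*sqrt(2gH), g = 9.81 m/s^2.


Vj = 0.96 * sqrt(2*9.81*319) = 75.9480 m/s


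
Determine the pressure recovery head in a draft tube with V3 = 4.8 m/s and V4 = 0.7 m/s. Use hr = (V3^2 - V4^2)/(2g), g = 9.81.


hr = (4.8^2 - 0.7^2) / (2*9.81) = 1.1493 m


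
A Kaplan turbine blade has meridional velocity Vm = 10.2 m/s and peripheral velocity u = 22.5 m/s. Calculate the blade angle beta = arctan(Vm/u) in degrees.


beta = arctan(10.2 / 22.5) = 24.3864 degrees


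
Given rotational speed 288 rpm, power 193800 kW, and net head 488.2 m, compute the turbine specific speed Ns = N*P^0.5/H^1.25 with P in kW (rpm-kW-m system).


Ns = 288 * 193800^0.5 / 488.2^1.25 = 55.2487


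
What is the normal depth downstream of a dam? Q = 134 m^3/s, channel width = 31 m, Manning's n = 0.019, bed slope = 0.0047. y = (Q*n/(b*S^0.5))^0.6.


y = (134 * 0.019 / (31 * 0.0047^0.5))^0.6 = 1.1145 m


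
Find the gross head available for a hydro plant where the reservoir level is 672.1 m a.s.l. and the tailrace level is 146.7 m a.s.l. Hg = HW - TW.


Hg = 672.1 - 146.7 = 525.4000 m


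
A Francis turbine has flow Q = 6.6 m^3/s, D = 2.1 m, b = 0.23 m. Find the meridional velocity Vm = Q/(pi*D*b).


Vm = 6.6 / (pi * 2.1 * 0.23) = 4.3496 m/s


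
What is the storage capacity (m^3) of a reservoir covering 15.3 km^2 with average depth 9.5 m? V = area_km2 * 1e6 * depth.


V = 15.3 * 1e6 * 9.5 = 1.4535e+08 m^3


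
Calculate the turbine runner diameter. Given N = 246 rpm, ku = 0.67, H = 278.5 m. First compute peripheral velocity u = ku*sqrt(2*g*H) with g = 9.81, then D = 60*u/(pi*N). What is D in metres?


u = 0.67 * sqrt(2*9.81*278.5) = 49.5264 m/s
D = 60 * 49.5264 / (pi * 246) = 3.8451 m


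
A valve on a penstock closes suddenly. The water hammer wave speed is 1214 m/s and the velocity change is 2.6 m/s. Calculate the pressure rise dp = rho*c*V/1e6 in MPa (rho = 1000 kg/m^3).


dp = 1000 * 1214 * 2.6 / 1e6 = 3.1564 MPa


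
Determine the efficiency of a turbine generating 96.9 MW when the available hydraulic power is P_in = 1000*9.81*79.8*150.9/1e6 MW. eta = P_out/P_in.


P_in = 1000 * 9.81 * 79.8 * 150.9 / 1e6 = 118.1303 MW
eta = 96.9 / 118.1303 = 0.8203


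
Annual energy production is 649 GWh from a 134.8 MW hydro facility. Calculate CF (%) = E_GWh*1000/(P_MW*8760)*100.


CF = 649 * 1000 / (134.8 * 8760) * 100 = 54.9605 %


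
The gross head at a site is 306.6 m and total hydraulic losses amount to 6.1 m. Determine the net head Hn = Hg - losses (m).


Hn = 306.6 - 6.1 = 300.5000 m


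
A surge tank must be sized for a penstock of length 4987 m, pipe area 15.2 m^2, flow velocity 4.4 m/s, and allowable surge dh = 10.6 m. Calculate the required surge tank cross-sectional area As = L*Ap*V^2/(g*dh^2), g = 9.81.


As = 4987 * 15.2 * 4.4^2 / (9.81 * 10.6^2) = 1331.3970 m^2


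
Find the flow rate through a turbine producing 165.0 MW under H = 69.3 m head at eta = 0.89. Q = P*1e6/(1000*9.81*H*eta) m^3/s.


Q = 165.0 * 1e6 / (1000 * 9.81 * 69.3 * 0.89) = 272.7041 m^3/s


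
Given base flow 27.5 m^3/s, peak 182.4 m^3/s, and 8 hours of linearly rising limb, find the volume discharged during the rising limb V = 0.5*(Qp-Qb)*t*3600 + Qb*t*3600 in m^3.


V = 0.5*(182.4 - 27.5)*8*3600 + 27.5*8*3600 = 3.0226e+06 m^3


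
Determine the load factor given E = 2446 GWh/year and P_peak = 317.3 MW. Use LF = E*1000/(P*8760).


LF = 2446 * 1000 / (317.3 * 8760) = 0.8800


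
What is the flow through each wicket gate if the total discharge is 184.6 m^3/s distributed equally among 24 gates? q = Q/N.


q = 184.6 / 24 = 7.6917 m^3/s


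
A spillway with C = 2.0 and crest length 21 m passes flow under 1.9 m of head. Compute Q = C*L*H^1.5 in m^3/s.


Q = 2.0 * 21 * 1.9^1.5 = 109.9967 m^3/s


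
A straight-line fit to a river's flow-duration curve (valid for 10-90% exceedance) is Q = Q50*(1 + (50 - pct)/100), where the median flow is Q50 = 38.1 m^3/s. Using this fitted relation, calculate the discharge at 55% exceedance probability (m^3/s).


Q = 38.1 * (1 + (50 - 55)/100) = 36.1950 m^3/s


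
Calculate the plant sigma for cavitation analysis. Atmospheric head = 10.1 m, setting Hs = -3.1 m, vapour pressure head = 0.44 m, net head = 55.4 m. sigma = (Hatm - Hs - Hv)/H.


sigma = (10.1 - (-3.1) - 0.44) / 55.4 = 0.2303


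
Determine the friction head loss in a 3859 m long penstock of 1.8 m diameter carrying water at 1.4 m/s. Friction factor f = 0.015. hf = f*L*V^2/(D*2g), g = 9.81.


hf = 0.015 * 3859 * 1.4^2 / (1.8 * 2 * 9.81) = 3.2126 m


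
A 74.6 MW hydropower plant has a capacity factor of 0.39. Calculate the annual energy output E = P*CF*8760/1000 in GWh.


E = 74.6 * 0.39 * 8760 / 1000 = 254.8634 GWh


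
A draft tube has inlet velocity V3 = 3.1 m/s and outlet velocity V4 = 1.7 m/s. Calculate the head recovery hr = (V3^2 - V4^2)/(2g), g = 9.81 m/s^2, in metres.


hr = (3.1^2 - 1.7^2) / (2*9.81) = 0.3425 m


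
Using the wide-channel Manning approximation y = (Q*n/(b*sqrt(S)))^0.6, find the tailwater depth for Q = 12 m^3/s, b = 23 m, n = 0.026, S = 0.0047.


y = (12 * 0.026 / (23 * 0.0047^0.5))^0.6 = 0.3783 m


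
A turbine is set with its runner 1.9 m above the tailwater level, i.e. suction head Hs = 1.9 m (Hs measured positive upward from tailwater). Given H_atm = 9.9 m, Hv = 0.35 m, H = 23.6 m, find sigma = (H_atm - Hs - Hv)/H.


sigma = (9.9 - 1.9 - 0.35) / 23.6 = 0.3242


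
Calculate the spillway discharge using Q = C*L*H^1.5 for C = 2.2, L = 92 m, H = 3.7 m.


Q = 2.2 * 92 * 3.7^1.5 = 1440.4994 m^3/s


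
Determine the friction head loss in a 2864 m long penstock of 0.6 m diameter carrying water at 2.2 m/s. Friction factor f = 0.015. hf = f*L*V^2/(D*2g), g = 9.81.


hf = 0.015 * 2864 * 2.2^2 / (0.6 * 2 * 9.81) = 17.6628 m


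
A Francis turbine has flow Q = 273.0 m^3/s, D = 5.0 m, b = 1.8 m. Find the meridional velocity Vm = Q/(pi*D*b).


Vm = 273.0 / (pi * 5.0 * 1.8) = 9.6554 m/s


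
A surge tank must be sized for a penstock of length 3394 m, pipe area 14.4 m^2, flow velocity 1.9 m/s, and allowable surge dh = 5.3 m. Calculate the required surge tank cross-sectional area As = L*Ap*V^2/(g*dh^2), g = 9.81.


As = 3394 * 14.4 * 1.9^2 / (9.81 * 5.3^2) = 640.2665 m^2


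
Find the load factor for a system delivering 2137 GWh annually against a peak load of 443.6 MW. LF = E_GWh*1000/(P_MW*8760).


LF = 2137 * 1000 / (443.6 * 8760) = 0.5499


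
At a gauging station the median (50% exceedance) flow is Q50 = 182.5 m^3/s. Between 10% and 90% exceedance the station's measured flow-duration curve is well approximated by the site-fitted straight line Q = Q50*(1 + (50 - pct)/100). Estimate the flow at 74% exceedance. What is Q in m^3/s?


Q = 182.5 * (1 + (50 - 74)/100) = 138.7000 m^3/s


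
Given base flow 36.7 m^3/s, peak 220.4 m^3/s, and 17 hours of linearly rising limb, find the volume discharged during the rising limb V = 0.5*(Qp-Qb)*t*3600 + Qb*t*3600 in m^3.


V = 0.5*(220.4 - 36.7)*17*3600 + 36.7*17*3600 = 7.8673e+06 m^3


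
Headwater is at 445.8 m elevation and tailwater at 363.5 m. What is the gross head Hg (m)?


Hg = 445.8 - 363.5 = 82.3000 m


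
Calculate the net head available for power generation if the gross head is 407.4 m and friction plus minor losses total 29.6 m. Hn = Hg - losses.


Hn = 407.4 - 29.6 = 377.8000 m


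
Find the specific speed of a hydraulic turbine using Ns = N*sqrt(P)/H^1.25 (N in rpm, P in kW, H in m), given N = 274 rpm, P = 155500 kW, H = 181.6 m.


Ns = 274 * 155500^0.5 / 181.6^1.25 = 162.0768


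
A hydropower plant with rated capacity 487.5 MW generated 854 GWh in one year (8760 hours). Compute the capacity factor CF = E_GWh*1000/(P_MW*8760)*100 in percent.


CF = 854 * 1000 / (487.5 * 8760) * 100 = 19.9977 %


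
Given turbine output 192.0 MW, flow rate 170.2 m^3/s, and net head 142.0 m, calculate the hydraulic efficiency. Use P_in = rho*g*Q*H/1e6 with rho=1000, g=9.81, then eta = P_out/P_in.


P_in = 1000 * 9.81 * 170.2 * 142.0 / 1e6 = 237.0920 MW
eta = 192.0 / 237.0920 = 0.8098


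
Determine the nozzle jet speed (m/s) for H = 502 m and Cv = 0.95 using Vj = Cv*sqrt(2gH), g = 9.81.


Vj = 0.95 * sqrt(2*9.81*502) = 94.2812 m/s


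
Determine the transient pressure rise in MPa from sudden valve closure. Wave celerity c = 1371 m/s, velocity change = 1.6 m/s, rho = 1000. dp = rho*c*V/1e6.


dp = 1000 * 1371 * 1.6 / 1e6 = 2.1936 MPa


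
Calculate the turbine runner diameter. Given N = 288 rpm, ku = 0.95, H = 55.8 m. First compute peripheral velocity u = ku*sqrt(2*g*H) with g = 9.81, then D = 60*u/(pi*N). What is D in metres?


u = 0.95 * sqrt(2*9.81*55.8) = 31.4333 m/s
D = 60 * 31.4333 / (pi * 288) = 2.0845 m


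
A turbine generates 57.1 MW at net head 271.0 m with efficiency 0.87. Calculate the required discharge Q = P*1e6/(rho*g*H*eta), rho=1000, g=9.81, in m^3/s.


Q = 57.1 * 1e6 / (1000 * 9.81 * 271.0 * 0.87) = 24.6876 m^3/s


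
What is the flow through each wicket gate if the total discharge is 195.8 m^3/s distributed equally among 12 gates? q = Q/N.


q = 195.8 / 12 = 16.3167 m^3/s


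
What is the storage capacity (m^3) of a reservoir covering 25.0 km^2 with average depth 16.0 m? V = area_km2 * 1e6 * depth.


V = 25.0 * 1e6 * 16.0 = 4.0000e+08 m^3


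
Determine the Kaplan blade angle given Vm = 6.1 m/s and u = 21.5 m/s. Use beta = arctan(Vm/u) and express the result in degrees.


beta = arctan(6.1 / 21.5) = 15.8397 degrees


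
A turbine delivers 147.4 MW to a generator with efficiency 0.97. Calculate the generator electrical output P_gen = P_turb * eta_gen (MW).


P_gen = 147.4 * 0.97 = 142.9780 MW


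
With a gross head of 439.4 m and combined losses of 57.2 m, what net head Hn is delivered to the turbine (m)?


Hn = 439.4 - 57.2 = 382.2000 m


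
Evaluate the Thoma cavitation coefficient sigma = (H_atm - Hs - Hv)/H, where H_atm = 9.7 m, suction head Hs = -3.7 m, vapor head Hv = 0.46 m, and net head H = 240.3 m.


sigma = (9.7 - (-3.7) - 0.46) / 240.3 = 0.0538


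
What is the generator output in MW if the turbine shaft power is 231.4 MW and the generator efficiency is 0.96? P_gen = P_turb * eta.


P_gen = 231.4 * 0.96 = 222.1440 MW


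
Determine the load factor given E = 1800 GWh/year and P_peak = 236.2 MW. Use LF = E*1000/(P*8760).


LF = 1800 * 1000 / (236.2 * 8760) = 0.8699


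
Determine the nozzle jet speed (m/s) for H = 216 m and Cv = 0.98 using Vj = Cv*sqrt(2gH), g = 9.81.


Vj = 0.98 * sqrt(2*9.81*216) = 63.7973 m/s


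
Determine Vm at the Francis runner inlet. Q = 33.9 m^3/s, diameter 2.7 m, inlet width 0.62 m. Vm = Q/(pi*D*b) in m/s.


Vm = 33.9 / (pi * 2.7 * 0.62) = 6.4461 m/s


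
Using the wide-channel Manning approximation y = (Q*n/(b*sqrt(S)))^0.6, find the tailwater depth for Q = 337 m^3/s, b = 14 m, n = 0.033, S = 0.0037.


y = (337 * 0.033 / (14 * 0.0037^0.5))^0.6 = 4.6725 m


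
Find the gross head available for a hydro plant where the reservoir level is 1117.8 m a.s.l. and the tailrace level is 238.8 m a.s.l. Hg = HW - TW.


Hg = 1117.8 - 238.8 = 879.0000 m


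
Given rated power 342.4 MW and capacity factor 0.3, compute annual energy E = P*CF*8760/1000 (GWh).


E = 342.4 * 0.3 * 8760 / 1000 = 899.8272 GWh


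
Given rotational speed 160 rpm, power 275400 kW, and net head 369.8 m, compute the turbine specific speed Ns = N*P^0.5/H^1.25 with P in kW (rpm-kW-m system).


Ns = 160 * 275400^0.5 / 369.8^1.25 = 51.7778


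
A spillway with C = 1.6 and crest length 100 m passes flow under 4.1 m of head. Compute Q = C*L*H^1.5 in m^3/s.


Q = 1.6 * 100 * 4.1^1.5 = 1328.2988 m^3/s


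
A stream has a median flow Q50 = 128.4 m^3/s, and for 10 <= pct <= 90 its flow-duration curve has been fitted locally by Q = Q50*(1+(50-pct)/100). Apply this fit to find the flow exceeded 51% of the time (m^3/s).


Q = 128.4 * (1 + (50 - 51)/100) = 127.1160 m^3/s


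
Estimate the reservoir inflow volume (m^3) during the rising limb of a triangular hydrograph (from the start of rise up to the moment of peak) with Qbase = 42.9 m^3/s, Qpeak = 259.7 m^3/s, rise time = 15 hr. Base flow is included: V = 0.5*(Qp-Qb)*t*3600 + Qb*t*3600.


V = 0.5*(259.7 - 42.9)*15*3600 + 42.9*15*3600 = 8.1702e+06 m^3


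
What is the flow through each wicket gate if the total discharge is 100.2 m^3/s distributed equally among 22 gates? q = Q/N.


q = 100.2 / 22 = 4.5545 m^3/s


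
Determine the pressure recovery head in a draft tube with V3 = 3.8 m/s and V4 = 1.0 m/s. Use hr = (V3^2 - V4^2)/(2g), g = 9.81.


hr = (3.8^2 - 1.0^2) / (2*9.81) = 0.6850 m


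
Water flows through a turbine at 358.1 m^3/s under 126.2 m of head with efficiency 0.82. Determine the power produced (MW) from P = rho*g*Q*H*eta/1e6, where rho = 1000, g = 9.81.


P = 1000 * 9.81 * 358.1 * 126.2 * 0.82 / 1e6 = 363.5353 MW


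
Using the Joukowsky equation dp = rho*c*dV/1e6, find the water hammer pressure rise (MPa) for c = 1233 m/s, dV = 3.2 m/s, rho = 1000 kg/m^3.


dp = 1000 * 1233 * 3.2 / 1e6 = 3.9456 MPa


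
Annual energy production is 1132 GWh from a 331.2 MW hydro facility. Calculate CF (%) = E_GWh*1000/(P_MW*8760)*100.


CF = 1132 * 1000 / (331.2 * 8760) * 100 = 39.0168 %


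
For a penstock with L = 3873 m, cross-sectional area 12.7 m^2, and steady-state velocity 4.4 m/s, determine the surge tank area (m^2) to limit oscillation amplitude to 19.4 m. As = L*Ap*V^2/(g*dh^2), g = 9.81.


As = 3873 * 12.7 * 4.4^2 / (9.81 * 19.4^2) = 257.9195 m^2


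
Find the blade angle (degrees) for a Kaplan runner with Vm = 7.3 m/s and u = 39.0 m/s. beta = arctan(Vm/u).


beta = arctan(7.3 / 39.0) = 10.6019 degrees


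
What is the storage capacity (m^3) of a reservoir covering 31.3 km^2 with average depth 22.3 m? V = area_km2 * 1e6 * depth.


V = 31.3 * 1e6 * 22.3 = 6.9799e+08 m^3


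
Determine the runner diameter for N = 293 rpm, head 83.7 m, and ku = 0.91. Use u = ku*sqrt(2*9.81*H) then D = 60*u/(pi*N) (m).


u = 0.91 * sqrt(2*9.81*83.7) = 36.8768 m/s
D = 60 * 36.8768 / (pi * 293) = 2.4037 m


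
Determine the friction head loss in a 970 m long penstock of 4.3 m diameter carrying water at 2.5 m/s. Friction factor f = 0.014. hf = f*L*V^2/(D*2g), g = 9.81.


hf = 0.014 * 970 * 2.5^2 / (4.3 * 2 * 9.81) = 1.0060 m


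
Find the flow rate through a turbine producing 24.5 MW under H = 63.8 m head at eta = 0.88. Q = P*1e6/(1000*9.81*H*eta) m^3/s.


Q = 24.5 * 1e6 / (1000 * 9.81 * 63.8 * 0.88) = 44.4830 m^3/s


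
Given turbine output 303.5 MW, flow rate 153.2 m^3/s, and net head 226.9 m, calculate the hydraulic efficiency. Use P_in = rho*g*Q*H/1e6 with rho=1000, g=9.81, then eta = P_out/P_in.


P_in = 1000 * 9.81 * 153.2 * 226.9 / 1e6 = 341.0062 MW
eta = 303.5 / 341.0062 = 0.8900


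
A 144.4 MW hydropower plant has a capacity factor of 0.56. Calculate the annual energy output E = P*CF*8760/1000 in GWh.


E = 144.4 * 0.56 * 8760 / 1000 = 708.3686 GWh


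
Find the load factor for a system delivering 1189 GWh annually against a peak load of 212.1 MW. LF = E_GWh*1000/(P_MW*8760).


LF = 1189 * 1000 / (212.1 * 8760) = 0.6399


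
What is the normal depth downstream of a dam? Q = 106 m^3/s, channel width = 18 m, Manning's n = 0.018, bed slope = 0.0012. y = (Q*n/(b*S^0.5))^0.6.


y = (106 * 0.018 / (18 * 0.0012^0.5))^0.6 = 1.9563 m


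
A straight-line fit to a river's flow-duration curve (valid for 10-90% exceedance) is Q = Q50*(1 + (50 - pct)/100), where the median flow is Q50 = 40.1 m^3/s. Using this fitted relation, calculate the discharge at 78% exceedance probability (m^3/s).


Q = 40.1 * (1 + (50 - 78)/100) = 28.8720 m^3/s
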